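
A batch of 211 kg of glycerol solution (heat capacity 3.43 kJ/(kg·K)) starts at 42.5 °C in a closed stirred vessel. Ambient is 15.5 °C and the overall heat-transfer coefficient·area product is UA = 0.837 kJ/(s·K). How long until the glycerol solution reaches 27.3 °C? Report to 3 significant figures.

716 s

First-law balance (no shaft work): M c_p dT/dt = −UA(T − T_amb).
τ = M c_p/UA = 864.67 s; T_ss = T_amb = 15.500 °C.
T(t) = T_ss + (T₀ − T_ss)e^(−t/τ); set T = 27.3:
t = −τ ln[(T − T_ss)/(T₀ − T_ss)] = −864.67 · ln(0.43704) = 715.72 s.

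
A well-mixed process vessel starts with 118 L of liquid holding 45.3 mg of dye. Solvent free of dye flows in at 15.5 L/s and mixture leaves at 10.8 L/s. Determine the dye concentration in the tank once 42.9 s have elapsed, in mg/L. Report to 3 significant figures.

Total volume: dV/dt = Q_in − Q_out = 4.7000 L/s, so V(t) = 118 + 4.7000 t and V(42.9) = 319.63 L.
No dye enters, so dm/dt = −Q_out · (m/V).
Separate: dm/m = −Q_out dt/V(t) ⇒ ln(m/m₀) = −(Q_out/(Q_in−Q_out)) ln(V/V₀).
m = m₀ (V₀/V)^(Q_out/(Q_in−Q_out)) = 45.3 × (118/319.63)^(2.2979) = 4.5884 mg.
C = m/V = 4.5884/319.63 = 0.014355 mg/L.

0.0144 mg/L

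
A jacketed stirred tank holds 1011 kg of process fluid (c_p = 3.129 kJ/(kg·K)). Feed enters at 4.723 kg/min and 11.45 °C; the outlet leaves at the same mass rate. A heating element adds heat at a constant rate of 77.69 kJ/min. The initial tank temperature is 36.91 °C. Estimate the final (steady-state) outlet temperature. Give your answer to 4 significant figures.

16.71 °C

Energy balance: M c_p dT/dt = ṁ c_p (T_in − T) + 77.69.
At steady state dT/dt = 0 ⇒ T_ss = T_in + Q̇/(ṁ c_p) = 11.45 + 77.69/(4.723·3.129) = 16.7070 °C.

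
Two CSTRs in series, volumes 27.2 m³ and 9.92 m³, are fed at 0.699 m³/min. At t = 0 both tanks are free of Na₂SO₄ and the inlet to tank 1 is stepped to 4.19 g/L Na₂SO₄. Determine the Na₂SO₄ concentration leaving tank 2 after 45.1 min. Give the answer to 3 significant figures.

2.22 g/L

Each tank obeys Vᵢ dCᵢ/dt = Q(Cᵢ₋₁ − Cᵢ), so τᵢ = Vᵢ/Q.
τ₁ = 27.2/0.699 = 38.913 min; τ₂ = 9.92/0.699 = 14.192 min.
Tank 1: C₁ = C_in(1 − e^(−t/τ₁)). Tank 2 (τ₁ ≠ τ₂): C₂ = C_in[1 − (τ₁ e^(−t/τ₁) − τ₂ e^(−t/τ₂))/(τ₁ − τ₂)].
At t = 45.1: e^(−t/τ₁) = 0.31380, e^(−t/τ₂) = 0.041673.
C₂ = 4.19·[1 − (38.913·0.31380 − 14.192·0.041673)/(24.721)] = 4.19·0.52998 = 2.2206 g/L.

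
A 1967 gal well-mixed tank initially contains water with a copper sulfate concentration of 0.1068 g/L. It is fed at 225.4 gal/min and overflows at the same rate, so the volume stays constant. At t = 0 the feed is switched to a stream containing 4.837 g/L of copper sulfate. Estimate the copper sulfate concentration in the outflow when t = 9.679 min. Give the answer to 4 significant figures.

Accumulation = in − out for the solute gives V dC/dt = Q(C_in − C).
Rewrite as dC/dt + C/τ = C_in/τ, τ = V/Q = 8.72671 min.
C approaches C_in exponentially: C(t) = C_in + (C₀ − C_in) e^(−t/τ).
C(9.679) = 4.837 + (0.1068 − 4.837)·e^(−9.679/8.72671) = 4.837 + (-4.73020)·0.329848 = 3.27675 g/L.

3.277 g/L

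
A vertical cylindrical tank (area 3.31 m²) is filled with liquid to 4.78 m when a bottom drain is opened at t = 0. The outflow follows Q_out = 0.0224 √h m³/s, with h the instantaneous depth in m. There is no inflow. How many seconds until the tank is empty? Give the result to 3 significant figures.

646 s

With no inflow, A dh/dt = −0.0224 √h.
∫ h^(−1/2) dh = −(0.0224/A) ∫ dt, giving 2√h = 2√h₀ − (0.0224/A) t.
Set h = 0: 2√h₀ = (0.0224/A) t_empty ⇒ t_empty = 2A√h₀/0.0224.
t_empty = 2·3.31·√4.78/0.0224 = 6.6200·2.1863/0.0224 = 646.14 s.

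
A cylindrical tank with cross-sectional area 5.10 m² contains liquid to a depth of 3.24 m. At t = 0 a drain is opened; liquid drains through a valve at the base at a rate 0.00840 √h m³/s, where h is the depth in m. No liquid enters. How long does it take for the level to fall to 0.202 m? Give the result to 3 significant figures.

A dh/dt = −Q_out = −0.00840 √h.
∫ h^(−1/2) dh = −(0.00840/A) ∫ dt, giving 2√h = 2√h₀ − (0.00840/A) t.
t = 2A(√h₀ − √h)/0.00840 = 2·5.10·(√3.24 − √0.202)/0.00840
  = 10.200 × (1.8000 − 0.44944) / 0.00840 = 1640.0 s.

1640 s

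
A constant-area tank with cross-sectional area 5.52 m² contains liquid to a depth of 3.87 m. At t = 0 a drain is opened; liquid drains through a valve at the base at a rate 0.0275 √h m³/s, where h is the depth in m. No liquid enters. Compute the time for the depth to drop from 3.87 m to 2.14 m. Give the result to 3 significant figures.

202 s

With no inflow, A dh/dt = −0.0275 √h.
This is separable: 2 d(√h)/dt = −0.0275/A, so √h = √h₀ − (0.0275/(2A)) t.
t = 2A(√h₀ − √h)/0.0275 = 2·5.52·(√3.87 − √2.14)/0.0275
  = 11.040 × (1.9672 − 1.4629) / 0.0275 = 202.48 s.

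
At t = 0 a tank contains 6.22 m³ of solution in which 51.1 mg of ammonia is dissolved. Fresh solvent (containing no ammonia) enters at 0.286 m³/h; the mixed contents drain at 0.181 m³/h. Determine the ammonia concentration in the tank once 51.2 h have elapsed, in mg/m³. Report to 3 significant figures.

Total volume: dV/dt = Q_in − Q_out = 0.10500 m³/h, so V(t) = 6.22 + 0.10500 t and V(51.2) = 11.596 m³.
No ammonia enters, so dm/dt = −Q_out · (m/V).
Separate: dm/m = −Q_out dt/V(t) ⇒ ln(m/m₀) = −(Q_out/(Q_in−Q_out)) ln(V/V₀).
m = m₀ (V₀/V)^(Q_out/(Q_in−Q_out)) = 51.1 × (6.22/11.596)^(1.7238) = 17.462 mg.
C = m/V = 17.462/11.596 = 1.5059 mg/m³.

1.51 mg/m³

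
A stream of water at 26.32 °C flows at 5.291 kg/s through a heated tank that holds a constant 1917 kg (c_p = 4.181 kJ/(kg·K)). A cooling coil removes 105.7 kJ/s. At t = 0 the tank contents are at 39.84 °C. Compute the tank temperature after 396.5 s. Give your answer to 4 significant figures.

27.67 °C

Unsteady energy balance on the tank contents: M c_p dT/dt = ṁ c_p (T_in − T) − 105.7.
τ = M/ṁ = 362.313 s; T_ss = T_in − Q̇/(ṁ c_p) = 26.32 − 105.7/(5.291·4.181) = 21.5419 °C.
Integrating: T(t) = T_ss + (T₀ − T_ss) e^(−t/τ).
T(396.5) = 21.5419 + (18.2981)·e^(−396.5/362.313) = 21.5419 + (18.2981)·0.334755 = 27.6673 °C.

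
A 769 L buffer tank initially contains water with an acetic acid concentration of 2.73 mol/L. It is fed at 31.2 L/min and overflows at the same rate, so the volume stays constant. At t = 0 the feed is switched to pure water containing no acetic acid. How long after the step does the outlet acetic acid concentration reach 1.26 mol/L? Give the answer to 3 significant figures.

19.1 min

Species balance: V dC/dt = Q(C_in − C) ⇒ τ = V/Q = 24.647 min.
C(t) = C_in + (C₀ − C_in) e^(−t/τ). Set C = 1.26 and solve for t:
e^(−t/τ) = (C − C_in)/(C₀ − C_in) = (1.26 − 0)/(2.73 − 0) = 0.46154
t = −τ ln(…) = 24.647 × 0.77319 = 19.057 min.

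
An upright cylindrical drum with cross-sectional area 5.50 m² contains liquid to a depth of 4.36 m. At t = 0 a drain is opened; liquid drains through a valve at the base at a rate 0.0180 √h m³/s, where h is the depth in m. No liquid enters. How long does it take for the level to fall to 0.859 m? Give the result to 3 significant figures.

710 s

Volume balance on the tank: A dh/dt = −0.0180 √h.
Separate and integrate: 2(√h − √h₀) = −(0.0180/A) t.
t = 2A(√h₀ − √h)/0.0180 = 2·5.50·(√4.36 − √0.859)/0.0180
  = 11.000 × (2.0881 − 0.92682) / 0.0180 = 709.65 s.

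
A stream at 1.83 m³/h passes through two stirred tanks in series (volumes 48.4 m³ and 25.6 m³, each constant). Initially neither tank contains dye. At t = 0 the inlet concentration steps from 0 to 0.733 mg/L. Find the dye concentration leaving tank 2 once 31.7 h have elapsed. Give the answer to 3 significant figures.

Time constants: τᵢ = Vᵢ/Q for each well-mixed tank.
τ₁ = 48.4/1.83 = 26.448 h; τ₂ = 25.6/1.83 = 13.989 h.
Tank 1: C₁ = C_in(1 − e^(−t/τ₁)). Tank 2 (τ₁ ≠ τ₂): C₂ = C_in[1 − (τ₁ e^(−t/τ₁) − τ₂ e^(−t/τ₂))/(τ₁ − τ₂)].
At t = 31.7: e^(−t/τ₁) = 0.30162, e^(−t/τ₂) = 0.10372.
C₂ = 0.733·[1 − (26.448·0.30162 − 13.989·0.10372)/(12.459)] = 0.733·0.47617 = 0.34903 mg/L.

0.349 mg/L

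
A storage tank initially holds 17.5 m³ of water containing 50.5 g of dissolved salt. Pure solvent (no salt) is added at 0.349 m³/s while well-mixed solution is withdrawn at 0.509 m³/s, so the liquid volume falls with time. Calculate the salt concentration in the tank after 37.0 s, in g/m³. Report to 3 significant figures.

Let m(t) be the amount of salt. Volume: V(t) = V₀ + (Q_in − Q_out) t = 17.5 − 0.16000 t; V(37.0) = 11.580 m³.
No salt enters, so dm/dt = −Q_out · (m/V).
dm/m = −Q_out dt/(V₀ − 0.16000 t); integrating gives ln(m/m₀) = −(Q_out/(Q_in−Q_out)) ln(V/V₀).
m = m₀ (V₀/V)^(Q_out/(Q_in−Q_out)) = 50.5 × (17.5/11.580)^(-3.1812) = 13.577 g.
C = m/V = 13.577/11.580 = 1.1724 g/m³.

1.17 g/m³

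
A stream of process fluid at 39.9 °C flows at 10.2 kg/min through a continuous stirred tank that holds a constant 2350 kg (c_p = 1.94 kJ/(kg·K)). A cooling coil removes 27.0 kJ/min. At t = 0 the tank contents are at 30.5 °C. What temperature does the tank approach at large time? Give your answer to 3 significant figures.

38.5 °C

M c_p dT/dt = ṁ c_p (T_in − T) − Q̇.
At steady state dT/dt = 0 ⇒ T_ss = T_in − Q̇/(ṁ c_p) = 39.9 − 27.0/(10.2·1.94) = 38.536 °C.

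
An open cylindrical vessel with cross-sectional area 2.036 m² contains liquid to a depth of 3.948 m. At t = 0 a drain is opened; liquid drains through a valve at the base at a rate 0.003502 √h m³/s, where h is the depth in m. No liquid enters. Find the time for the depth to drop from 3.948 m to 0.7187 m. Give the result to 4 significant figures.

With no inflow, A dh/dt = −0.003502 √h.
This is separable: 2 d(√h)/dt = −0.003502/A, so √h = √h₀ − (0.003502/(2A)) t.
t = 2A(√h₀ − √h)/0.003502 = 2·2.036·(√3.948 − √0.7187)/0.003502
  = 4.07200 × (1.98696 − 0.847762) / 0.003502 = 1324.62 s.

1325 s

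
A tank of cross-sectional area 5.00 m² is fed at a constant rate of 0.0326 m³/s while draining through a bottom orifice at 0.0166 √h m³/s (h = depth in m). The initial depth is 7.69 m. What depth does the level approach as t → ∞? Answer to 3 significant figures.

A dh/dt = Q_in − 0.0166 √h. Steady state requires inflow = outflow:
Q_in = 0.0166 √h_ss ⇒ √h_ss = 0.0326/0.0166 = 1.9639.
h_ss = 1.9639² = 3.8567 m. (Since h₀ = 7.69 m > h_ss, the level will fall toward this value.)

3.86 m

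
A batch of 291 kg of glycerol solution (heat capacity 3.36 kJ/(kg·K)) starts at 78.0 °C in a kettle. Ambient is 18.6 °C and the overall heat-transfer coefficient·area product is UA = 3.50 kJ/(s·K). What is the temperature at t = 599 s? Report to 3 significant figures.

25.6 °C

M c_p dT/dt = −UA(T − T_amb).
dT/dt = (T_ss − T)/τ with T_ss = T_amb = 18.600 °C, τ = M c_p/UA = 291·3.36/3.50 = 279.36 s.
Solution: T(t) = T_ss + (T₀ − T_ss) e^(−t/τ).
T(599) = 18.600 + (59.400)·0.11716 = 25.559 °C.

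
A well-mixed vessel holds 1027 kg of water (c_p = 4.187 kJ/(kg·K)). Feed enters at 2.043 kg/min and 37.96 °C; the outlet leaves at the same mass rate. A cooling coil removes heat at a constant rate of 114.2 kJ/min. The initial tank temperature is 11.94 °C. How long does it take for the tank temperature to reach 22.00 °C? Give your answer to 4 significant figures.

Heat balance on the well-mixed liquid: M c_p dT/dt = ṁ c_p (T_in − T) − 114.2.
τ = M/ṁ = 502.692 min; T_ss = T_in − Q̇/(ṁ c_p) = 24.6096 °C.
T(t) = T_ss + (T₀ − T_ss) e^(−t/τ). Set T = 22.00:
e^(−t/τ) = (22.00 − 24.6096)/(11.94 − 24.6096) = 0.205972
t = −502.692 · ln(0.205972) = 794.260 min.

794.3 min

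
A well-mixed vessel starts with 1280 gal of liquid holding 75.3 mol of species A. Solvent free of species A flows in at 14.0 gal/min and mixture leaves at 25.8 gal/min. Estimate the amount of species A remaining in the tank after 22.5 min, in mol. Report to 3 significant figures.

45.3 mol

Let m(t) be the amount of species A. Volume: V(t) = V₀ + (Q_in − Q_out) t = 1280 − 11.800 t; V(22.5) = 1014.5 gal.
Species balance (pure solvent in): dm/dt = −Q_out · m/V(t).
Separate: dm/m = −Q_out dt/V(t) ⇒ ln(m/m₀) = −(Q_out/(Q_in−Q_out)) ln(V/V₀).
m = m₀ (V₀/V)^(Q_out/(Q_in−Q_out)) = 75.3 × (1280/1014.5)^(-2.1864) = 45.296 mol.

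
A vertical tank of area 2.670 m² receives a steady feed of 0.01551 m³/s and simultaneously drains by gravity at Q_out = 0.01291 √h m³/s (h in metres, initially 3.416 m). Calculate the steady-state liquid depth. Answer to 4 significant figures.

Accumulation of liquid (constant cross-section A): A dh/dt = Q_in − 0.01291 √h. At steady state dh/dt = 0:
Q_in = 0.01291 √h_ss ⇒ √h_ss = 0.01551/0.01291 = 1.20139.
h_ss = 1.20139² = 1.44335 m. (Since h₀ = 3.416 m > h_ss, the level will fall toward this value.)

1.443 m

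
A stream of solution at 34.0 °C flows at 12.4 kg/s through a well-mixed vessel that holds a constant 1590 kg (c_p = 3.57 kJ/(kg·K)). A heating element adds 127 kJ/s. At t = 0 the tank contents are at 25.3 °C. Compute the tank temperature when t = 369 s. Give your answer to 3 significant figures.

M c_p dT/dt = ṁ c_p (T_in − T) + Q̇.
Rearrange: dT/dt = (T_ss − T)/τ with τ = M/ṁ = 128.23 s and T_ss = T_in + Q̇/(ṁ c_p) = 36.869 °C.
T approaches T_ss exponentially: T(t) = T_ss + (T₀ − T_ss) e^(−t/τ).
T(369) = 36.869 + (-11.569)·e^(−369/128.23) = 36.869 + (-11.569)·0.056262 = 36.218 °C.

36.2 °C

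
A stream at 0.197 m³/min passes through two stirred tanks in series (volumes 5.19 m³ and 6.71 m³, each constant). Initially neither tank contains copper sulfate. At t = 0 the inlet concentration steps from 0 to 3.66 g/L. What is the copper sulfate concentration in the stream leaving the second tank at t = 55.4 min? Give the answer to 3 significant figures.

2.01 g/L

Species balance on tank i: dCᵢ/dt = (Cᵢ₋₁ − Cᵢ)/τᵢ with τᵢ = Vᵢ/Q.
τ₁ = 5.19/0.197 = 26.345 min; τ₂ = 6.71/0.197 = 34.061 min.
Tank 1: C₁ = C_in(1 − e^(−t/τ₁)). Tank 2 (τ₁ ≠ τ₂): C₂ = C_in[1 − (τ₁ e^(−t/τ₁) − τ₂ e^(−t/τ₂))/(τ₁ − τ₂)].
At t = 55.4: e^(−t/τ₁) = 0.12211, e^(−t/τ₂) = 0.19662.
C₂ = 3.66·[1 − (26.345·0.12211 − 34.061·0.19662)/(-7.7157)] = 3.66·0.54897 = 2.0092 g/L.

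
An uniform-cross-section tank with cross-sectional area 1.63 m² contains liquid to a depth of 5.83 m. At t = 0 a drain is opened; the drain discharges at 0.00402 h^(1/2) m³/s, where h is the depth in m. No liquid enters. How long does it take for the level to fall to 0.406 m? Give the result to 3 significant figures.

1440 s

Volume balance on the tank: A dh/dt = −0.00402 √h.
∫ h^(−1/2) dh = −(0.00402/A) ∫ dt, giving 2√h = 2√h₀ − (0.00402/A) t.
t = 2A(√h₀ − √h)/0.00402 = 2·1.63·(√5.83 − √0.406)/0.00402
  = 3.2600 × (2.4145 − 0.63718) / 0.00402 = 1441.3 s.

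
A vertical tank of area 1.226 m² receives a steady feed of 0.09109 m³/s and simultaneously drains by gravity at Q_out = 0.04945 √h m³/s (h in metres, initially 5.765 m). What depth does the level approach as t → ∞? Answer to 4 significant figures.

3.393 m

Level balance: A dh/dt = 0.09109 − 0.04945 √h. Setting dh/dt = 0:
Q_in = 0.04945 √h_ss ⇒ √h_ss = 0.09109/0.04945 = 1.84206.
h_ss = 1.84206² = 3.39319 m. (Since h₀ = 5.765 m > h_ss, the level will fall toward this value.)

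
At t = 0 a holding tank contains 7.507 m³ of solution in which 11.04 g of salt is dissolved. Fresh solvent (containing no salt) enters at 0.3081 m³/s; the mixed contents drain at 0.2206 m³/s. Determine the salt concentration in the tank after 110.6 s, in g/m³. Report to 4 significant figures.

0.07963 g/m³

Let m(t) be the amount of salt. Volume: V(t) = V₀ + (Q_in − Q_out) t = 7.507 + 0.0875000 t; V(110.6) = 17.1845 m³.
No salt enters, so dm/dt = −Q_out · (m/V).
Separate: dm/m = −Q_out dt/V(t) ⇒ ln(m/m₀) = −(Q_out/(Q_in−Q_out)) ln(V/V₀).
m = m₀ (V₀/V)^(Q_out/(Q_in−Q_out)) = 11.04 × (7.507/17.1845)^(2.52114) = 1.36832 g.
C = m/V = 1.36832/17.1845 = 0.0796254 g/m³.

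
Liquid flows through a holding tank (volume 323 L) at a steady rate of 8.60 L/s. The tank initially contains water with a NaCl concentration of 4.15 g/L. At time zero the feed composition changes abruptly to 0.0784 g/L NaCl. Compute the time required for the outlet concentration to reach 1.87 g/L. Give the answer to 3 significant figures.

30.8 s

Species balance: V dC/dt = Q(C_in − C) ⇒ τ = V/Q = 37.558 s.
C(t) = C_in + (C₀ − C_in) e^(−t/τ). Set C = 1.87 and solve for t:
e^(−t/τ) = (C − C_in)/(C₀ − C_in) = (1.87 − 0.0784)/(4.15 − 0.0784) = 0.44002
t = −τ ln(…) = 37.558 × 0.82093 = 30.832 s.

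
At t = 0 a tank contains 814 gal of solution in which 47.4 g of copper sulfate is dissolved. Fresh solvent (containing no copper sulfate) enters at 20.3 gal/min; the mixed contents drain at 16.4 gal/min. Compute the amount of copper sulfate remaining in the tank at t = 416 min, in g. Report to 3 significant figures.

Let m(t) be the amount of copper sulfate. Volume: V(t) = V₀ + (Q_in − Q_out) t = 814 + 3.9000 t; V(416) = 2436.4 gal.
Solute balance: dm/dt = 0 − Q_out C = −Q_out m/V(t).
dm/m = −Q_out dt/(V₀ + 3.9000 t); integrating gives ln(m/m₀) = −(Q_out/(Q_in−Q_out)) ln(V/V₀).
m = m₀ (V₀/V)^(Q_out/(Q_in−Q_out)) = 47.4 × (814/2436.4)^(4.2051) = 0.47164 g.

0.472 g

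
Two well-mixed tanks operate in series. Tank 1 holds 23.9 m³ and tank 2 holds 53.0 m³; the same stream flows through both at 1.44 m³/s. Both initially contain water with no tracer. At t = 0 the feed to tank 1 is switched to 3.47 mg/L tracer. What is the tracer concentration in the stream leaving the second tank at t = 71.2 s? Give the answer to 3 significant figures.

Time constants: τᵢ = Vᵢ/Q for each well-mixed tank.
τ₁ = 23.9/1.44 = 16.597 s; τ₂ = 53.0/1.44 = 36.806 s.
Solving the cascade with C₁(0)=C₂(0)=0 gives C₂(t) = C_in[1 − (τ₁ e^(−t/τ₁) − τ₂ e^(−t/τ₂))/(τ₁ − τ₂)].
At t = 71.2: e^(−t/τ₁) = 0.013707, e^(−t/τ₂) = 0.14450.
C₂ = 3.47·[1 − (16.597·0.013707 − 36.806·0.14450)/(-20.208)] = 3.47·0.74808 = 2.5958 mg/L.

2.60 mg/L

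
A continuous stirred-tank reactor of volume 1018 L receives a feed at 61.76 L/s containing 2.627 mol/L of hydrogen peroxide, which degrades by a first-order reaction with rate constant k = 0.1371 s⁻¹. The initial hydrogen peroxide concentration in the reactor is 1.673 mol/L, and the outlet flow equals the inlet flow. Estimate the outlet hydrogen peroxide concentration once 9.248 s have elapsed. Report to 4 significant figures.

Species balance: V dC/dt = Q C_in − Q C − k V C.
dC/dt = (Q/V) C_in − (Q/V + k) C; effective rate a = Q/V + k = 0.0606680 + 0.1371 = 0.197768 s⁻¹.
C_ss = Q C_in/(Q + kV) = 0.805867 mol/L; C(t) = C_ss + (C₀ − C_ss) e^(−a t).
C(9.248) = 0.805867 + (0.867133)·e^(−0.197768·9.248) = 0.805867 + (0.867133)·0.160581 = 0.945112 mol/L.

0.9451 mol/L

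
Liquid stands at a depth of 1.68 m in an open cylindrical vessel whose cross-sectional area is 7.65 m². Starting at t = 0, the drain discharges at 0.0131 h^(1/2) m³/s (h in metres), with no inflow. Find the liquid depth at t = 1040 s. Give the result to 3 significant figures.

A dh/dt = −Q_out = −0.0131 √h.
This is separable: 2 d(√h)/dt = −0.0131/A, so √h = √h₀ − (0.0131/(2A)) t.
√h = √1.68 − 0.0131·1040/(2·7.65) = 1.2961 − 0.89046 = 0.40569.
h = 0.40569² = 0.16458 m.

0.165 m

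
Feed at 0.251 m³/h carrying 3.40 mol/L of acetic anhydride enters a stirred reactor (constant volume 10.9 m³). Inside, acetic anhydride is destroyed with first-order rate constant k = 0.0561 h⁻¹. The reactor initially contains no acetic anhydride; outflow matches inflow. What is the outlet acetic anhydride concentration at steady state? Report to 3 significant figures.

0.989 mol/L

V dC/dt = Q(C_in − C) − k V C.
At steady state: 0 = Q C_in − (Q + kV) C_ss, so C_ss = Q C_in/(Q + kV).
C_ss = 0.251·3.40/(0.251 + 0.0561·10.9) = 0.85340/0.86249 = 0.98946 mol/L.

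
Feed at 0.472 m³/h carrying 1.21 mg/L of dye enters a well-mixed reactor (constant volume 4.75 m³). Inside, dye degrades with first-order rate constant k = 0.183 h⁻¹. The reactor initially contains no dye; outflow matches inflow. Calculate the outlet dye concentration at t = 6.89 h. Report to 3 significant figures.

0.365 mg/L

Species balance: V dC/dt = Q C_in − Q C − k V C.
This is linear with rate a = Q/V + k = 0.28237 h⁻¹.
C_ss = Q C_in/(Q + kV) = 0.42581 mg/L; C(t) = C_ss + (C₀ − C_ss) e^(−a t).
C(6.89) = 0.42581 + (-0.42581)·e^(−0.28237·6.89) = 0.42581 + (-0.42581)·0.14291 = 0.36496 mg/L.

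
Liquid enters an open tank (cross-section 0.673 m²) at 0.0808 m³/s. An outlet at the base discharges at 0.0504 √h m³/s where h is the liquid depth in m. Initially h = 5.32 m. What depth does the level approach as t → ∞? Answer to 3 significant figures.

2.57 m

Level balance: A dh/dt = 0.0808 − 0.0504 √h. Setting dh/dt = 0:
Q_in = 0.0504 √h_ss ⇒ √h_ss = 0.0808/0.0504 = 1.6032.
h_ss = 1.6032² = 2.5702 m. (Since h₀ = 5.32 m > h_ss, the level will fall toward this value.)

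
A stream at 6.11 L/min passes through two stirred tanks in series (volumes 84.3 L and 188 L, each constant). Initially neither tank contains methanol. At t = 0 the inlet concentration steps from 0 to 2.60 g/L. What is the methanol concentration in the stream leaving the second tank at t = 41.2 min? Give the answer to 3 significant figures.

1.47 g/L

Species balance on tank i: dCᵢ/dt = (Cᵢ₋₁ − Cᵢ)/τᵢ with τᵢ = Vᵢ/Q.
τ₁ = 84.3/6.11 = 13.797 min; τ₂ = 188/6.11 = 30.769 min.
Tank 1: C₁ = C_in(1 − e^(−t/τ₁)). Tank 2 (τ₁ ≠ τ₂): C₂ = C_in[1 − (τ₁ e^(−t/τ₁) − τ₂ e^(−t/τ₂))/(τ₁ − τ₂)].
At t = 41.2: e^(−t/τ₁) = 0.050482, e^(−t/τ₂) = 0.26211.
C₂ = 2.60·[1 − (13.797·0.050482 − 30.769·0.26211)/(-16.972)] = 2.60·0.56586 = 1.4712 g/L.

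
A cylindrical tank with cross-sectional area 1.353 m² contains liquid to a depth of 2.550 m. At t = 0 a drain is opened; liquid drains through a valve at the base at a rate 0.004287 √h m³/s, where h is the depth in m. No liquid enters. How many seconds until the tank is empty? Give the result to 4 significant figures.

1008 s

A dh/dt = −Q_out = −0.004287 √h.
This is separable: 2 d(√h)/dt = −0.004287/A, so √h = √h₀ − (0.004287/(2A)) t.
Tank is empty when √h = 0: t_empty = 2A√h₀/0.004287.
t_empty = 2·1.353·√2.550/0.004287 = 2.70600·1.59687/0.004287 = 1007.96 s.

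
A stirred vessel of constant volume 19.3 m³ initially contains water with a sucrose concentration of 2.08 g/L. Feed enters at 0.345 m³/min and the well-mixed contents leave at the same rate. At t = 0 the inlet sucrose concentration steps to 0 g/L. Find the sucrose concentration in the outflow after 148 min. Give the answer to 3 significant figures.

0.148 g/L

Species balance on the tank: V dC/dt = Q(C_in − C).
So dC/dt = (C_in − C)/τ with τ = V/Q = 19.3/0.345 = 55.942 min.
Integrating: C(t) = C_in + (C₀ − C_in) e^(−t/τ).
C(148) = 0 + (2.08 − 0)·e^(−148/55.942) = 0 + (2.0800)·0.070963 = 0.14760 g/L.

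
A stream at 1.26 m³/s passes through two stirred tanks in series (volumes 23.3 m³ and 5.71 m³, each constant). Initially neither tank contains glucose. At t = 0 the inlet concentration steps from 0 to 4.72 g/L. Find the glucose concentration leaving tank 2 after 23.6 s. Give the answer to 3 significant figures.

Time constants: τᵢ = Vᵢ/Q for each well-mixed tank.
τ₁ = 23.3/1.26 = 18.492 s; τ₂ = 5.71/1.26 = 4.5317 s.
Tank 1: C₁ = C_in(1 − e^(−t/τ₁)). Tank 2 (τ₁ ≠ τ₂): C₂ = C_in[1 − (τ₁ e^(−t/τ₁) − τ₂ e^(−t/τ₂))/(τ₁ − τ₂)].
At t = 23.6: e^(−t/τ₁) = 0.27909, e^(−t/τ₂) = 0.0054742.
C₂ = 4.72·[1 − (18.492·0.27909 − 4.5317·0.0054742)/(13.960)] = 4.72·0.63209 = 2.9835 g/L.

2.98 g/L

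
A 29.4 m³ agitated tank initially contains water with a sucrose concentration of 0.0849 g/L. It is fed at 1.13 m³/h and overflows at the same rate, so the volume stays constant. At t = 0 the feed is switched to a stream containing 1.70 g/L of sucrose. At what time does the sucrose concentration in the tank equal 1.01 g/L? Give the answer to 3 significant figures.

Mass balance on the solute (V constant): V dC/dt = Q(C_in − C), so τ = V/Q = 26.018 h.
C(t) = C_in + (C₀ − C_in) e^(−t/τ). Set C = 1.01 and solve for t:
e^(−t/τ) = (C − C_in)/(C₀ − C_in) = (1.01 − 1.70)/(0.0849 − 1.70) = 0.42722
t = −τ ln(…) = 26.018 × 0.85046 = 22.127 h.

22.1 h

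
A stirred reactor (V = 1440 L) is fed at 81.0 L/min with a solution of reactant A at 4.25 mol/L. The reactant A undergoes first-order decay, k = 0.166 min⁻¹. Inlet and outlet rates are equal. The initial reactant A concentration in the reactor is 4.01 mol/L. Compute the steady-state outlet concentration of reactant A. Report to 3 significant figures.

1.08 mol/L

Accumulation = in − out − consumed: V dC/dt = Q C_in − Q C − k V C.
At steady state: 0 = Q C_in − (Q + kV) C_ss, so C_ss = Q C_in/(Q + kV).
C_ss = 81.0·4.25/(81.0 + 0.166·1440) = 344.25/320.04 = 1.0756 mol/L.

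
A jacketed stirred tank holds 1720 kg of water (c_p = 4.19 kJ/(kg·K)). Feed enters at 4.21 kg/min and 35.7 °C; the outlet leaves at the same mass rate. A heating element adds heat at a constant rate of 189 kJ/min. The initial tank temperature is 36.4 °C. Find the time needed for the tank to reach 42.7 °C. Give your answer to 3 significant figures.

405 min

M c_p dT/dt = ṁ c_p (T_in − T) + Q̇.
τ = M/ṁ = 408.55 min; T_ss = T_in + Q̇/(ṁ c_p) = 46.414 °C.
T(t) = T_ss + (T₀ − T_ss) e^(−t/τ). Set T = 42.7:
e^(−t/τ) = (42.7 − 46.414)/(36.4 − 46.414) = 0.37090
t = −408.55 · ln(0.37090) = 405.21 min.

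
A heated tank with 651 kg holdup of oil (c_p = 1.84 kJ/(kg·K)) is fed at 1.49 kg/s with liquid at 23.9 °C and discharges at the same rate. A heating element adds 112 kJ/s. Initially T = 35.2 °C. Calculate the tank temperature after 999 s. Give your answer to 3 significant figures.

M c_p dT/dt = ṁ c_p (T_in − T) + Q̇.
Rearrange: dT/dt = (T_ss − T)/τ with τ = M/ṁ = 436.91 s and T_ss = T_in + Q̇/(ṁ c_p) = 64.752 °C.
This is linear first-order; T(t) = T_ss + (T₀ − T_ss) e^(−t/τ).
T(999) = 64.752 + (-29.552)·e^(−999/436.91) = 64.752 + (-29.552)·0.10162 = 61.749 °C.

61.7 °C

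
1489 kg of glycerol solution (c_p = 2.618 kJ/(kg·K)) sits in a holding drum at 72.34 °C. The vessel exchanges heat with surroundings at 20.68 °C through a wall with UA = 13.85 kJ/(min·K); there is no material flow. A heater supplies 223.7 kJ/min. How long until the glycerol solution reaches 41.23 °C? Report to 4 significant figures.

M c_p dT/dt = −UA(T − T_amb) + Q̇.
τ = M c_p/UA = 281.459 min; T_ss = T_amb + Q̇/UA = 20.68 + 223.7/13.85 = 36.8316 °C.
T(t) = T_ss + (T₀ − T_ss)e^(−t/τ); set T = 41.23:
t = −τ ln[(T − T_ss)/(T₀ − T_ss)] = −281.459 · ln(0.123869) = 587.836 min.

587.8 min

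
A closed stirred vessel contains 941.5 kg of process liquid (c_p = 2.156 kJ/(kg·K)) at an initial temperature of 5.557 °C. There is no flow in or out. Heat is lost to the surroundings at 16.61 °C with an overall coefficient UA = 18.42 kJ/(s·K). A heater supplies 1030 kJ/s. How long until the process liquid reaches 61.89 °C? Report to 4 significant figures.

202.8 s

Lumped-capacitance energy balance: M c_p dT/dt = UA(T_amb − T) + Q̇.
τ = M c_p/UA = 110.199 s; T_ss = T_amb + Q̇/UA = 16.61 + 1030/18.42 = 72.5275 °C.
T(t) = T_ss + (T₀ − T_ss)e^(−t/τ); set T = 61.89:
t = −τ ln[(T − T_ss)/(T₀ − T_ss)] = −110.199 · ln(0.158838) = 202.752 s.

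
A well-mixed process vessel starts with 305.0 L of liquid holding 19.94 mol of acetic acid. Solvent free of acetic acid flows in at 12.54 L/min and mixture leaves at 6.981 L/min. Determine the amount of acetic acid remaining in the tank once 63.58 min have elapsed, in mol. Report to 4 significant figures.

7.586 mol

Total volume: dV/dt = Q_in − Q_out = 5.55900 L/min, so V(t) = 305.0 + 5.55900 t and V(63.58) = 658.441 L.
Species balance (pure solvent in): dm/dt = −Q_out · m/V(t).
dm/m = −Q_out dt/(V₀ + 5.55900 t); integrating gives ln(m/m₀) = −(Q_out/(Q_in−Q_out)) ln(V/V₀).
m = m₀ (V₀/V)^(Q_out/(Q_in−Q_out)) = 19.94 × (305.0/658.441)^(1.25580) = 7.58603 mol.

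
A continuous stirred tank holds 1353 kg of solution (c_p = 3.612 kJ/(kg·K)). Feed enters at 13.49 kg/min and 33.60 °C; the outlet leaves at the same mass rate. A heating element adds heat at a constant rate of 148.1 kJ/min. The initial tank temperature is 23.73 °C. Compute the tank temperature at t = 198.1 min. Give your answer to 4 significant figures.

First-law balance (no shaft work): M c_p dT/dt = ṁ c_p (T_in − T) + 148.1.
τ = M/ṁ = 100.297 min; T_ss = T_in + Q̇/(ṁ c_p) = 33.60 + 148.1/(13.49·3.612) = 36.6395 °C.
Solution: T(t) = T_ss + (T₀ − T_ss) e^(−t/τ).
T(198.1) = 36.6395 + (-12.9095)·e^(−198.1/100.297) = 36.6395 + (-12.9095)·0.138741 = 34.8484 °C.

34.85 °C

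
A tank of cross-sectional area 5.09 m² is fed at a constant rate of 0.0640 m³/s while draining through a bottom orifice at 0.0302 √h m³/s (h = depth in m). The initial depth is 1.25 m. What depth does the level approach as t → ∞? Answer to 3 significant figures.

Mass balance (ρ constant): A dh/dt = Q_in − 0.0302 √h. At steady state dh/dt = 0:
Q_in = 0.0302 √h_ss ⇒ √h_ss = 0.0640/0.0302 = 2.1192.
h_ss = 2.1192² = 4.4910 m. (Since h₀ = 1.25 m < h_ss, the level will rise toward this value.)

4.49 m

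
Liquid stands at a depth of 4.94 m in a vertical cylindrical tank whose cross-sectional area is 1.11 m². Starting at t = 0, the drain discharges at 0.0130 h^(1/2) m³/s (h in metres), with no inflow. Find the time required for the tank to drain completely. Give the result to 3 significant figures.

With no inflow, A dh/dt = −0.0130 √h.
∫ h^(−1/2) dh = −(0.0130/A) ∫ dt, giving 2√h = 2√h₀ − (0.0130/A) t.
Tank is empty when √h = 0: t_empty = 2A√h₀/0.0130.
t_empty = 2·1.11·√4.94/0.0130 = 2.2200·2.2226/0.0130 = 379.55 s.

380 s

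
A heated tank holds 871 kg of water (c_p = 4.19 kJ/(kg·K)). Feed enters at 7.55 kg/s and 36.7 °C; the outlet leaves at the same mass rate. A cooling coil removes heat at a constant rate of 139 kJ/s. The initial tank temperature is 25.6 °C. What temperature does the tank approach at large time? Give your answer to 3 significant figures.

32.3 °C

M c_p dT/dt = ṁ c_p (T_in − T) − Q̇.
At steady state dT/dt = 0 ⇒ T_ss = T_in − Q̇/(ṁ c_p) = 36.7 − 139/(7.55·4.19) = 32.306 °C.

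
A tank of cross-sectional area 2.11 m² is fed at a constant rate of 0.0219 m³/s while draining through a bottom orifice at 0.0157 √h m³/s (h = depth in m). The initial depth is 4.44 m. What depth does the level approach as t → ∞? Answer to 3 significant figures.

1.95 m

A dh/dt = Q_in − 0.0157 √h. Steady state requires inflow = outflow:
Q_in = 0.0157 √h_ss ⇒ √h_ss = 0.0219/0.0157 = 1.3949.
h_ss = 1.3949² = 1.9458 m. (Since h₀ = 4.44 m > h_ss, the level will fall toward this value.)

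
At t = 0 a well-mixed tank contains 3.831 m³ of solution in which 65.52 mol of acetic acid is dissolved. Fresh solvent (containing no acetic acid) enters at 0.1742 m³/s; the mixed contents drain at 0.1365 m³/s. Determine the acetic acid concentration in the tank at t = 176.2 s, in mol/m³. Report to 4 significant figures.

0.1640 mol/m³

Total volume: dV/dt = Q_in − Q_out = 0.0377000 m³/s, so V(t) = 3.831 + 0.0377000 t and V(176.2) = 10.4737 m³.
Species balance (pure solvent in): dm/dt = −Q_out · m/V(t).
dm/m = −Q_out dt/(V₀ + 0.0377000 t); integrating gives ln(m/m₀) = −(Q_out/(Q_in−Q_out)) ln(V/V₀).
m = m₀ (V₀/V)^(Q_out/(Q_in−Q_out)) = 65.52 × (3.831/10.4737)^(3.62069) = 1.71749 mol.
C = m/V = 1.71749/10.4737 = 0.163981 mol/m³.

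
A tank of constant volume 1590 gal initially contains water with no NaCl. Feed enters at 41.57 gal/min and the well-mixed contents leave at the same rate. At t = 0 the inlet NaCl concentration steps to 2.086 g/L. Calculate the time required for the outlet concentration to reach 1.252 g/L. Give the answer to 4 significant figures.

35.07 min

Accumulation = in − out for the solute gives V dC/dt = Q(C_in − C), so τ = V/Q = 38.2487 min.
C(t) = C_in + (C₀ − C_in) e^(−t/τ). Set C = 1.252 and solve for t:
e^(−t/τ) = (C − C_in)/(C₀ − C_in) = (1.252 − 2.086)/(0 − 2.086) = 0.399808
t = −τ ln(…) = 38.2487 × 0.916770 = 35.0653 min.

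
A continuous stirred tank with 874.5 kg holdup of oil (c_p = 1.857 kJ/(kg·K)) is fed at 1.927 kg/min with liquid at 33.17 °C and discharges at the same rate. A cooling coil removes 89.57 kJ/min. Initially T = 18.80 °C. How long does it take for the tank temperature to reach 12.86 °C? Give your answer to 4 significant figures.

First-law balance (no shaft work): M c_p dT/dt = ṁ c_p (T_in − T) − 89.57.
τ = M/ṁ = 453.814 min; T_ss = T_in − Q̇/(ṁ c_p) = 8.13953 °C.
T(t) = T_ss + (T₀ − T_ss) e^(−t/τ). Set T = 12.86:
e^(−t/τ) = (12.86 − 8.13953)/(18.80 − 8.13953) = 0.442801
t = −453.814 · ln(0.442801) = 369.693 min.

369.7 min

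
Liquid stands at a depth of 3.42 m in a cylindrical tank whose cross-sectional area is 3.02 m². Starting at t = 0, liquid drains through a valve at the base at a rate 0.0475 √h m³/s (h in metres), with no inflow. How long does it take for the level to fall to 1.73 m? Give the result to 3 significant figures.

Mass balance (ρ constant): A dh/dt = −0.0475 √h.
This is separable: 2 d(√h)/dt = −0.0475/A, so √h = √h₀ − (0.0475/(2A)) t.
t = 2A(√h₀ − √h)/0.0475 = 2·3.02·(√3.42 − √1.73)/0.0475
  = 6.0400 × (1.8493 − 1.3153) / 0.0475 = 67.906 s.

67.9 s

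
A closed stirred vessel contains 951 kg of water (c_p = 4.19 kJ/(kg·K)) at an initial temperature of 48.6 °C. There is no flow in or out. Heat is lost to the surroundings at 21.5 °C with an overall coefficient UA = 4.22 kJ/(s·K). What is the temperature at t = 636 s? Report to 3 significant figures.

35.3 °C

First-law balance (no shaft work): M c_p dT/dt = −UA(T − T_amb).
dT/dt = (T_ss − T)/τ with T_ss = T_amb = 21.500 °C, τ = M c_p/UA = 951·4.19/4.22 = 944.24 s.
Integrating: T(t) = T_ss + (T₀ − T_ss) e^(−t/τ).
T(636) = 21.500 + (27.100)·0.50989 = 35.318 °C.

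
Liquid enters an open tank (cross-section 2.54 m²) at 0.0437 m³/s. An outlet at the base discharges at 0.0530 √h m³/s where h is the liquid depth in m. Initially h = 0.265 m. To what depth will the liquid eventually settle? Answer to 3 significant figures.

Mass balance (ρ constant): A dh/dt = Q_in − 0.0530 √h. At steady state dh/dt = 0:
Q_in = 0.0530 √h_ss ⇒ √h_ss = 0.0437/0.0530 = 0.82453.
h_ss = 0.82453² = 0.67985 m. (Since h₀ = 0.265 m < h_ss, the level will rise toward this value.)

0.680 m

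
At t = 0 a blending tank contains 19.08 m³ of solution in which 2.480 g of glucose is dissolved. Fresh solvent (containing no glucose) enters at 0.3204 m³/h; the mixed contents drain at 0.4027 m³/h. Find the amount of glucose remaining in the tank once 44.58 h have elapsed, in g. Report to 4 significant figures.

Let m(t) be the amount of glucose. Volume: V(t) = V₀ + (Q_in − Q_out) t = 19.08 − 0.0823000 t; V(44.58) = 15.4111 m³.
Species balance (pure solvent in): dm/dt = −Q_out · m/V(t).
Separate: dm/m = −Q_out dt/V(t) ⇒ ln(m/m₀) = −(Q_out/(Q_in−Q_out)) ln(V/V₀).
m = m₀ (V₀/V)^(Q_out/(Q_in−Q_out)) = 2.480 × (19.08/15.4111)^(-4.89307) = 0.872248 g.

0.8722 g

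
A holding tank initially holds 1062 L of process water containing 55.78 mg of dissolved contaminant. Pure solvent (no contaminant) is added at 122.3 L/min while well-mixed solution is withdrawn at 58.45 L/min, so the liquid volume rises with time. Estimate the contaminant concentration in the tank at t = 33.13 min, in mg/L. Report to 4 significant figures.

0.006438 mg/L

Total volume: dV/dt = Q_in − Q_out = 63.8500 L/min, so V(t) = 1062 + 63.8500 t and V(33.13) = 3177.35 L.
Species balance (pure solvent in): dm/dt = −Q_out · m/V(t).
Separate: dm/m = −Q_out dt/V(t) ⇒ ln(m/m₀) = −(Q_out/(Q_in−Q_out)) ln(V/V₀).
m = m₀ (V₀/V)^(Q_out/(Q_in−Q_out)) = 55.78 × (1062/3177.35)^(0.915427) = 20.4545 mg.
C = m/V = 20.4545/3177.35 = 0.00643761 mg/L.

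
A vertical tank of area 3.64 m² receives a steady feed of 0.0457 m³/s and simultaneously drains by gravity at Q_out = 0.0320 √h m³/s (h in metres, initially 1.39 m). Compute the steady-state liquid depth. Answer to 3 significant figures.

2.04 m

Level balance: A dh/dt = 0.0457 − 0.0320 √h. Setting dh/dt = 0:
Q_in = 0.0320 √h_ss ⇒ √h_ss = 0.0457/0.0320 = 1.4281.
h_ss = 1.4281² = 2.0395 m. (Since h₀ = 1.39 m < h_ss, the level will rise toward this value.)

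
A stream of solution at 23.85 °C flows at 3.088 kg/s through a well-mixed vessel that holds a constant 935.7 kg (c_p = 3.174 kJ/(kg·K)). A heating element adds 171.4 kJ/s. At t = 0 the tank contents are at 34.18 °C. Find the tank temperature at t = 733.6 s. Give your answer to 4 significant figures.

40.70 °C

Heat balance on the well-mixed liquid: M c_p dT/dt = ṁ c_p (T_in − T) + 171.4.
Rearrange: dT/dt = (T_ss − T)/τ with τ = M/ṁ = 303.012 s and T_ss = T_in + Q̇/(ṁ c_p) = 41.3375 °C.
T approaches T_ss exponentially: T(t) = T_ss + (T₀ − T_ss) e^(−t/τ).
T(733.6) = 41.3375 + (-7.15745)·e^(−733.6/303.012) = 41.3375 + (-7.15745)·0.0888302 = 40.7017 °C.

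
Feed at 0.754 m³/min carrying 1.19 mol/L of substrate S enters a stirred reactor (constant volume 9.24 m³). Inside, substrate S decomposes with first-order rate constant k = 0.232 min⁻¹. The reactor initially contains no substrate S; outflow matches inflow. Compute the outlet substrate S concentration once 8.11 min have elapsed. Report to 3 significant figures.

Accumulation = in − out − consumed: V dC/dt = Q C_in − Q C − k V C.
dC/dt = (Q/V) C_in − (Q/V + k) C; effective rate a = Q/V + k = 0.081602 + 0.232 = 0.31360 min⁻¹.
C_ss = Q C_in/(Q + kV) = 0.30965 mol/L; C(t) = C_ss + (C₀ − C_ss) e^(−a t).
C(8.11) = 0.30965 + (-0.30965)·e^(−0.31360·8.11) = 0.30965 + (-0.30965)·0.078606 = 0.28531 mol/L.

0.285 mol/L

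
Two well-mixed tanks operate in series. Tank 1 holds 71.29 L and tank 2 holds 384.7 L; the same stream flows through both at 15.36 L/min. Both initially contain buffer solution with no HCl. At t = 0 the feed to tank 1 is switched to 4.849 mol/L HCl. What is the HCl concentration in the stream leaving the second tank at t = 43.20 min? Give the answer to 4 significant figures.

Species balance on tank i: dCᵢ/dt = (Cᵢ₋₁ − Cᵢ)/τᵢ with τᵢ = Vᵢ/Q.
τ₁ = 71.29/15.36 = 4.64128 min; τ₂ = 384.7/15.36 = 25.0456 min.
Tank 1: C₁ = C_in(1 − e^(−t/τ₁)). Tank 2 (τ₁ ≠ τ₂): C₂ = C_in[1 − (τ₁ e^(−t/τ₁) − τ₂ e^(−t/τ₂))/(τ₁ − τ₂)].
At t = 43.20: e^(−t/τ₁) = 9.07152e-05, e^(−t/τ₂) = 0.178199.
C₂ = 4.849·[1 − (4.64128·9.07152e-05 − 25.0456·0.178199)/(-20.4043)] = 4.849·0.781288 = 3.78846 mol/L.

3.788 mol/L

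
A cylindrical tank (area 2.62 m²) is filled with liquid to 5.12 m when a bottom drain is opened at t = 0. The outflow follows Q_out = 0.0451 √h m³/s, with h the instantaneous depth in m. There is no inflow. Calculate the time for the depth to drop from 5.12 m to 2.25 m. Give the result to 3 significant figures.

A dh/dt = −Q_out = −0.0451 √h.
Separate and integrate: 2(√h − √h₀) = −(0.0451/A) t.
t = 2A(√h₀ − √h)/0.0451 = 2·2.62·(√5.12 − √2.25)/0.0451
  = 5.2400 × (2.2627 − 1.5000) / 0.0451 = 88.620 s.

88.6 s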